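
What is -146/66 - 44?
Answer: -1525/33 ≈ -46.212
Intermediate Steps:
-146/66 - 44 = -146*1/66 - 44 = -73/33 - 44 = -1525/33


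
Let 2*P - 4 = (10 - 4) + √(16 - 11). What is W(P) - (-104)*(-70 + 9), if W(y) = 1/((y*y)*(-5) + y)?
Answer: -262648348/41401 + 392*√5/207005 ≈ -6344.0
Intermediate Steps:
P = 5 + √5/2 (P = 2 + ((10 - 4) + √(16 - 11))/2 = 2 + (6 + √5)/2 = 2 + (3 + √5/2) = 5 + √5/2 ≈ 6.1180)
W(y) = 1/(y - 5*y²) (W(y) = 1/(y²*(-5) + y) = 1/(-5*y² + y) = 1/(y - 5*y²))
W(P) - (-104)*(-70 + 9) = -1/((5 + √5/2)*(-1 + 5*(5 + √5/2))) - (-104)*(-70 + 9) = -1/((5 + √5/2)*(-1 + (25 + 5*√5/2))) - (-104)*(-61) = -1/((5 + √5/2)*(24 + 5*√5/2)) - 1*6344 = -1/((5 + √5/2)*(24 + 5*√5/2)) - 6344 = -6344 - 1/((5 + √5/2)*(24 + 5*√5/2))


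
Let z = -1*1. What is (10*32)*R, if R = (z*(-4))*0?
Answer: 0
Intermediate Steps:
z = -1
R = 0 (R = -1*(-4)*0 = 4*0 = 0)
(10*32)*R = (10*32)*0 = 320*0 = 0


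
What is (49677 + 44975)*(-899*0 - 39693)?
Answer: -3757021836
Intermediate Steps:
(49677 + 44975)*(-899*0 - 39693) = 94652*(0 - 39693) = 94652*(-39693) = -3757021836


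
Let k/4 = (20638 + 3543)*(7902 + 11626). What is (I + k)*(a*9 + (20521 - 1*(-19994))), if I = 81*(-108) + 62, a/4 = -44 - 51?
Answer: 70065688352670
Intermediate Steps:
a = -380 (a = 4*(-44 - 51) = 4*(-95) = -380)
I = -8686 (I = -8748 + 62 = -8686)
k = 1888826272 (k = 4*((20638 + 3543)*(7902 + 11626)) = 4*(24181*19528) = 4*472206568 = 1888826272)
(I + k)*(a*9 + (20521 - 1*(-19994))) = (-8686 + 1888826272)*(-380*9 + (20521 - 1*(-19994))) = 1888817586*(-3420 + (20521 + 19994)) = 1888817586*(-3420 + 40515) = 1888817586*37095 = 70065688352670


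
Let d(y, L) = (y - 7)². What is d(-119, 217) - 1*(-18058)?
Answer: 33934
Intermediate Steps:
d(y, L) = (-7 + y)²
d(-119, 217) - 1*(-18058) = (-7 - 119)² - 1*(-18058) = (-126)² + 18058 = 15876 + 18058 = 33934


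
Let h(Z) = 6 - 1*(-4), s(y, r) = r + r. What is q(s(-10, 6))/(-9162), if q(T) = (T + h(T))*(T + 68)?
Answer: -880/4581 ≈ -0.19210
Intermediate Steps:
s(y, r) = 2*r
h(Z) = 10 (h(Z) = 6 + 4 = 10)
q(T) = (10 + T)*(68 + T) (q(T) = (T + 10)*(T + 68) = (10 + T)*(68 + T))
q(s(-10, 6))/(-9162) = (680 + (2*6)² + 78*(2*6))/(-9162) = (680 + 12² + 78*12)*(-1/9162) = (680 + 144 + 936)*(-1/9162) = 1760*(-1/9162) = -880/4581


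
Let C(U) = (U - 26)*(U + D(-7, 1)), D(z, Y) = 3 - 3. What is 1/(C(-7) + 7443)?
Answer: 1/7674 ≈ 0.00013031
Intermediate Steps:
D(z, Y) = 0
C(U) = U*(-26 + U) (C(U) = (U - 26)*(U + 0) = (-26 + U)*U = U*(-26 + U))
1/(C(-7) + 7443) = 1/(-7*(-26 - 7) + 7443) = 1/(-7*(-33) + 7443) = 1/(231 + 7443) = 1/7674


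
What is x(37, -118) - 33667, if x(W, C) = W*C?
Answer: -38033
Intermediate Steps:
x(W, C) = C*W
x(37, -118) - 33667 = -118*37 - 33667 = -4366 - 33667 = -38033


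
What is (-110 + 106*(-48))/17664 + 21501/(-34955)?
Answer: -12206299/13422720 ≈ -0.90938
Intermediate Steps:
(-110 + 106*(-48))/17664 + 21501/(-34955) = (-110 - 5088)*(1/17664) + 21501*(-1/34955) = -5198*1/17664 - 21501/34955 = -113/384 - 21501/34955 = -12206299/13422720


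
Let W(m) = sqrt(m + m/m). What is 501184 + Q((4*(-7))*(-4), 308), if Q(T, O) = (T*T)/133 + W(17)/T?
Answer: 9524288/19 + 3*sqrt(2)/112 ≈ 5.0128e+5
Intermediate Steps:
W(m) = sqrt(1 + m) (W(m) = sqrt(m + 1) = sqrt(1 + m))
Q(T, O) = T**2/133 + 3*sqrt(2)/T (Q(T, O) = (T*T)/133 + sqrt(1 + 17)/T = T**2*(1/133) + sqrt(18)/T = T**2/133 + (3*sqrt(2))/T = T**2/133 + 3*sqrt(2)/T)
501184 + Q((4*(-7))*(-4), 308) = 501184 + (((4*(-7))*(-4))**3 + 399*sqrt(2))/(133*(((4*(-7))*(-4)))) = 501184 + ((-28*(-4))**3 + 399*sqrt(2))/(133*((-28*(-4)))) = 501184 + (1/133)*(112**3 + 399*sqrt(2))/112 = 501184 + (1/133)*(1/112)*(1404928 + 399*sqrt(2)) = 501184 + (1792/19 + 3*sqrt(2)/112) = 9524288/19 + 3*sqrt(2)/112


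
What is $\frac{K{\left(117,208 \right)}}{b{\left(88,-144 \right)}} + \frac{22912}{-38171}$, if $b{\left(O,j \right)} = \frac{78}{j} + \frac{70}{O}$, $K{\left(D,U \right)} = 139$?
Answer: $\frac{1399187912}{2557457} \approx 547.1$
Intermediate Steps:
$b{\left(O,j \right)} = \frac{70}{O} + \frac{78}{j}$
$\frac{K{\left(117,208 \right)}}{b{\left(88,-144 \right)}} + \frac{22912}{-38171} = \frac{139}{\frac{70}{88} + \frac{78}{-144}} + \frac{22912}{-38171} = \frac{139}{70 \cdot \frac{1}{88} + 78 \left(- \frac{1}{144}\right)} + 22912 \left(- \frac{1}{38171}\right) = \frac{139}{\frac{35}{44} - \frac{13}{24}} - \frac{22912}{38171} = \frac{139}{\frac{67}{264}} - \frac{22912}{38171} = 139 \cdot \frac{264}{67} - \frac{22912}{38171} = \frac{36696}{67} - \frac{22912}{38171} = \frac{1399187912}{2557457}$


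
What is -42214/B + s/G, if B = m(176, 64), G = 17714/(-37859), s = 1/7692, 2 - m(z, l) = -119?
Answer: -338348181163/969822744 ≈ -348.88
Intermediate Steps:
m(z, l) = 121 (m(z, l) = 2 - 1*(-119) = 2 + 119 = 121)
s = 1/7692 ≈ 0.00013001
G = -1042/2227 (G = 17714*(-1/37859) = -1042/2227 ≈ -0.46789)
B = 121
-42214/B + s/G = -42214/121 + 1/(7692*(-1042/2227)) = -42214*1/121 + (1/7692)*(-2227/1042) = -42214/121 - 2227/8015064 = -338348181163/969822744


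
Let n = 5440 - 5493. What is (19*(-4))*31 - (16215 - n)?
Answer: -18624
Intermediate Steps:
n = -53
(19*(-4))*31 - (16215 - n) = (19*(-4))*31 - (16215 - 1*(-53)) = -76*31 - (16215 + 53) = -2356 - 1*16268 = -2356 - 16268 = -18624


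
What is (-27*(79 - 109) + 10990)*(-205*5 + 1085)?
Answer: 708000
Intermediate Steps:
(-27*(79 - 109) + 10990)*(-205*5 + 1085) = (-27*(-30) + 10990)*(-1025 + 1085) = (810 + 10990)*60 = 11800*60 = 708000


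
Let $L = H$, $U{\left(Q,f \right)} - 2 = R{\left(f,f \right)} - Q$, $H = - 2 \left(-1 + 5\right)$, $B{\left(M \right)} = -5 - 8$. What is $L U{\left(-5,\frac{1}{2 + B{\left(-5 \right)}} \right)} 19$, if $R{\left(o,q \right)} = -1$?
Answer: $-912$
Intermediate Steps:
$B{\left(M \right)} = -13$ ($B{\left(M \right)} = -5 - 8 = -13$)
$H = -8$ ($H = \left(-2\right) 4 = -8$)
$U{\left(Q,f \right)} = 1 - Q$ ($U{\left(Q,f \right)} = 2 - \left(1 + Q\right) = 1 - Q$)
$L = -8$
$L U{\left(-5,\frac{1}{2 + B{\left(-5 \right)}} \right)} 19 = - 8 \left(1 - -5\right) 19 = - 8 \left(1 + 5\right) 19 = \left(-8\right) 6 \cdot 19 = \left(-48\right) 19 = -912$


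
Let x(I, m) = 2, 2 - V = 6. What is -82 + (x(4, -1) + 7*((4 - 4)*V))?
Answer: -80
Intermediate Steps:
V = -4 (V = 2 - 1*6 = 2 - 6 = -4)
-82 + (x(4, -1) + 7*((4 - 4)*V)) = -82 + (2 + 7*((4 - 4)*(-4))) = -82 + (2 + 7*(0*(-4))) = -82 + (2 + 7*0) = -82 + (2 + 0) = -82 + 2 = -80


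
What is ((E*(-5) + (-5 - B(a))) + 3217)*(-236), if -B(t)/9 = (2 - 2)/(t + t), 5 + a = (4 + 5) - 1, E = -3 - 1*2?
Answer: -763932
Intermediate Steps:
E = -5 (E = -3 - 2 = -5)
a = 3 (a = -5 + ((4 + 5) - 1) = -5 + (9 - 1) = -5 + 8 = 3)
B(t) = 0 (B(t) = -9*(2 - 2)/(t + t) = -0/(2*t) = -0*1/(2*t) = -9*0 = 0)
((E*(-5) + (-5 - B(a))) + 3217)*(-236) = ((-5*(-5) + (-5 - 1*0)) + 3217)*(-236) = ((25 + (-5 + 0)) + 3217)*(-236) = ((25 - 5) + 3217)*(-236) = (20 + 3217)*(-236) = 3237*(-236) = -763932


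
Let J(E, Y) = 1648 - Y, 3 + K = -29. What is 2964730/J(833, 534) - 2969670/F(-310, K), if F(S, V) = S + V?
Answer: 360179170/31749 ≈ 11345.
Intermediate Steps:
K = -32 (K = -3 - 29 = -32)
2964730/J(833, 534) - 2969670/F(-310, K) = 2964730/(1648 - 1*534) - 2969670/(-310 - 32) = 2964730/(1648 - 534) - 2969670/(-342) = 2964730/1114 - 2969670*(-1/342) = 2964730*(1/1114) + 494945/57 = 1482365/557 + 494945/57 = 360179170/31749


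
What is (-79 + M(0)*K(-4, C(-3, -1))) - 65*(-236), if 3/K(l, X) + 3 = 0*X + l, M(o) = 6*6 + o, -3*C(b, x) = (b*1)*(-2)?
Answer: 106719/7 ≈ 15246.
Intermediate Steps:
C(b, x) = 2*b/3 (C(b, x) = -b*1*(-2)/3 = -b*(-2)/3 = -(-2)*b/3 = 2*b/3)
M(o) = 36 + o
K(l, X) = 3/(-3 + l) (K(l, X) = 3/(-3 + (0*X + l)) = 3/(-3 + (0 + l)) = 3/(-3 + l))
(-79 + M(0)*K(-4, C(-3, -1))) - 65*(-236) = (-79 + (36 + 0)*(3/(-3 - 4))) - 65*(-236) = (-79 + 36*(3/(-7))) - 1*(-15340) = (-79 + 36*(3*(-1/7))) + 15340 = (-79 + 36*(-3/7)) + 15340 = (-79 - 108/7) + 15340 = -661/7 + 15340 = 106719/7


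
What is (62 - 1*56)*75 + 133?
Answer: 583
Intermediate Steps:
(62 - 1*56)*75 + 133 = (62 - 56)*75 + 133 = 6*75 + 133 = 450 + 133 = 583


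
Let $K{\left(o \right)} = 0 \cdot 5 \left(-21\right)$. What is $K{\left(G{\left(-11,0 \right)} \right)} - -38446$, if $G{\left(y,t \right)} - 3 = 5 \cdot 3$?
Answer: $38446$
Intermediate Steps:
$G{\left(y,t \right)} = 18$ ($G{\left(y,t \right)} = 3 + 5 \cdot 3 = 3 + 15 = 18$)
$K{\left(o \right)} = 0$ ($K{\left(o \right)} = 0 \left(-21\right) = 0$)
$K{\left(G{\left(-11,0 \right)} \right)} - -38446 = 0 - -38446 = 0 + 38446 = 38446$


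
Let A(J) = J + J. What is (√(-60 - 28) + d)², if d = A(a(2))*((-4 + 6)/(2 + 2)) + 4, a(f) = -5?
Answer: (1 - 2*I*√22)² ≈ -87.0 - 18.762*I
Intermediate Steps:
A(J) = 2*J
d = -1 (d = (2*(-5))*((-4 + 6)/(2 + 2)) + 4 = -20/4 + 4 = -10*½ + 4 = -5 + 4 = -1)
(√(-60 - 28) + d)² = (√(-60 - 28) - 1)² = (√(-88) - 1)² = (2*I*√22 - 1)² = (-1 + 2*I*√22)²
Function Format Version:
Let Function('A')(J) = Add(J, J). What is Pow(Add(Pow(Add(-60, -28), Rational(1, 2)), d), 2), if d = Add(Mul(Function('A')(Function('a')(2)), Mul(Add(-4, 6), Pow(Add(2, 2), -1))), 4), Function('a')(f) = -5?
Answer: Pow(Add(1, Mul(-2, I, Pow(22, Rational(1, 2)))), 2) ≈ Add(-87.000, Mul(-18.762, I))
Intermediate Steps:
Function('A')(J) = Mul(2, J)
d = -1 (d = Add(Mul(Mul(2, -5), Mul(Add(-4, 6), Pow(Add(2, 2), -1))), 4) = Add(Mul(-10, Mul(2, Pow(4, -1))), 4) = Add(Mul(-10, Mul(2, Rational(1, 4))), 4) = Add(Mul(-10, Rational(1, 2)), 4) = Add(-5, 4) = -1)
Pow(Add(Pow(Add(-60, -28), Rational(1, 2)), d), 2) = Pow(Add(Pow(Add(-60, -28), Rational(1, 2)), -1), 2) = Pow(Add(Pow(-88, Rational(1, 2)), -1), 2) = Pow(Add(Mul(2, I, Pow(22, Rational(1, 2))), -1), 2) = Pow(Add(-1, Mul(2, I, Pow(22, Rational(1, 2)))), 2)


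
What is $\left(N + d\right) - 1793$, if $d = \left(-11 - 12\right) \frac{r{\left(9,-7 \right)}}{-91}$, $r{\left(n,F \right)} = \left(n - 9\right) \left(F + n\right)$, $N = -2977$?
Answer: $-4770$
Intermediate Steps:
$r{\left(n,F \right)} = \left(-9 + n\right) \left(F + n\right)$
$d = 0$ ($d = \left(-11 - 12\right) \frac{9^{2} - -63 - 81 - 63}{-91} = \left(-11 - 12\right) \left(81 + 63 - 81 - 63\right) \left(- \frac{1}{91}\right) = - 23 \cdot 0 \left(- \frac{1}{91}\right) = \left(-23\right) 0 = 0$)
$\left(N + d\right) - 1793 = \left(-2977 + 0\right) - 1793 = -2977 - 1793 = -4770$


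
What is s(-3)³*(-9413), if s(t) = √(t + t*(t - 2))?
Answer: -225912*√3 ≈ -3.9129e+5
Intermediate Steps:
s(t) = √(t + t*(-2 + t))
s(-3)³*(-9413) = (√(-3*(-1 - 3)))³*(-9413) = (√(-3*(-4)))³*(-9413) = (√12)³*(-9413) = (2*√3)³*(-9413) = (24*√3)*(-9413) = -225912*√3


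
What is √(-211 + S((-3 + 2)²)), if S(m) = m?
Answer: I*√210 ≈ 14.491*I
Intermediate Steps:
√(-211 + S((-3 + 2)²)) = √(-211 + (-3 + 2)²) = √(-211 + (-1)²) = √(-211 + 1) = √(-210) = I*√210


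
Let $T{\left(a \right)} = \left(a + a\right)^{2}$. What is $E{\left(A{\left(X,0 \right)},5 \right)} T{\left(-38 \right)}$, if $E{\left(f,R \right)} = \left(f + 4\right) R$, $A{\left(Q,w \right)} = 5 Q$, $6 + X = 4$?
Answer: $-173280$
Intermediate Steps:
$X = -2$ ($X = -6 + 4 = -2$)
$E{\left(f,R \right)} = R \left(4 + f\right)$ ($E{\left(f,R \right)} = \left(4 + f\right) R = R \left(4 + f\right)$)
$T{\left(a \right)} = 4 a^{2}$ ($T{\left(a \right)} = \left(2 a\right)^{2} = 4 a^{2}$)
$E{\left(A{\left(X,0 \right)},5 \right)} T{\left(-38 \right)} = 5 \left(4 + 5 \left(-2\right)\right) 4 \left(-38\right)^{2} = 5 \left(4 - 10\right) 4 \cdot 1444 = 5 \left(-6\right) 5776 = \left(-30\right) 5776 = -173280$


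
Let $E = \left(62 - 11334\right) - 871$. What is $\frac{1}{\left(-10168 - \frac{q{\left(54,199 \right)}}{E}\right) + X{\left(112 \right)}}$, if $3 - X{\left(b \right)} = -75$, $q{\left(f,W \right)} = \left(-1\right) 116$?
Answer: $- \frac{12143}{122522986} \approx -9.9108 \cdot 10^{-5}$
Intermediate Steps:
$q{\left(f,W \right)} = -116$
$X{\left(b \right)} = 78$ ($X{\left(b \right)} = 3 - -75 = 3 + 75 = 78$)
$E = -12143$ ($E = -11272 - 871 = -12143$)
$\frac{1}{\left(-10168 - \frac{q{\left(54,199 \right)}}{E}\right) + X{\left(112 \right)}} = \frac{1}{\left(-10168 - - \frac{116}{-12143}\right) + 78} = \frac{1}{\left(-10168 - \left(-116\right) \left(- \frac{1}{12143}\right)\right) + 78} = \frac{1}{\left(-10168 - \frac{116}{12143}\right) + 78} = \frac{1}{- \frac{123470140}{12143} + 78} = \frac{1}{- \frac{122522986}{12143}} = - \frac{12143}{122522986}$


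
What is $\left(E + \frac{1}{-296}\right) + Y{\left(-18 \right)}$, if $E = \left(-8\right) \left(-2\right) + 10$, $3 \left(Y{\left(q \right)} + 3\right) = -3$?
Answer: $\frac{6511}{296} \approx 21.997$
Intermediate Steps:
$Y{\left(q \right)} = -4$ ($Y{\left(q \right)} = -3 + \frac{1}{3} \left(-3\right) = -3 - 1 = -4$)
$E = 26$ ($E = 16 + 10 = 26$)
$\left(E + \frac{1}{-296}\right) + Y{\left(-18 \right)} = \left(26 + \frac{1}{-296}\right) - 4 = \left(26 - \frac{1}{296}\right) - 4 = \frac{7695}{296} - 4 = \frac{6511}{296}$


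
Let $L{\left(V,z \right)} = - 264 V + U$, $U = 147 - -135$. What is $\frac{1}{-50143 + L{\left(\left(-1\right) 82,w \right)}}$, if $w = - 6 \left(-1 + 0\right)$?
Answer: $- \frac{1}{28213} \approx -3.5445 \cdot 10^{-5}$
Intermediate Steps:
$w = 6$ ($w = \left(-6\right) \left(-1\right) = 6$)
$U = 282$ ($U = 147 + 135 = 282$)
$L{\left(V,z \right)} = 282 - 264 V$ ($L{\left(V,z \right)} = - 264 V + 282 = 282 - 264 V$)
$\frac{1}{-50143 + L{\left(\left(-1\right) 82,w \right)}} = \frac{1}{-50143 - \left(-282 + 264 \left(\left(-1\right) 82\right)\right)} = \frac{1}{-50143 + \left(282 - -21648\right)} = \frac{1}{-50143 + \left(282 + 21648\right)} = \frac{1}{-50143 + 21930} = \frac{1}{-28213} = - \frac{1}{28213}$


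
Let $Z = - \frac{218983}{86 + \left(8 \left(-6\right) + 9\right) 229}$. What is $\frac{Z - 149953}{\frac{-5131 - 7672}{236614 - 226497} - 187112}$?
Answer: $\frac{13416308510334}{16743805302415} \approx 0.80127$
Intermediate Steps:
$Z = \frac{218983}{8845}$ ($Z = - \frac{218983}{86 + \left(-48 + 9\right) 229} = - \frac{218983}{86 - 8931} = - \frac{218983}{-8845} = \left(-218983\right) \left(- \frac{1}{8845}\right) = \frac{218983}{8845} \approx 24.758$)
$\frac{Z - 149953}{\frac{-5131 - 7672}{236614 - 226497} - 187112} = \frac{\frac{218983}{8845} - 149953}{\frac{-5131 - 7672}{236614 - 226497} - 187112} = - \frac{1326115302}{8845 \left(\frac{-5131 - 7672}{10117} - 187112\right)} = - \frac{1326115302}{8845 \left(\left(-5131 - 7672\right) \frac{1}{10117} - 187112\right)} = - \frac{1326115302}{8845 \left(\left(-12803\right) \frac{1}{10117} - 187112\right)} = - \frac{1326115302}{8845 \left(- \frac{12803}{10117} - 187112\right)} = - \frac{1326115302}{8845 \left(- \frac{1893024907}{10117}\right)} = \left(- \frac{1326115302}{8845}\right) \left(- \frac{10117}{1893024907}\right) = \frac{13416308510334}{16743805302415}$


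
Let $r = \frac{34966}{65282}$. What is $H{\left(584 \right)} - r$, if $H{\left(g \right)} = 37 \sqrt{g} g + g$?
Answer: $\frac{19044861}{32641} + 43216 \sqrt{146} \approx 5.2276 \cdot 10^{5}$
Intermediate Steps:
$H{\left(g \right)} = g + 37 g^{\frac{3}{2}}$ ($H{\left(g \right)} = 37 g^{\frac{3}{2}} + g = g + 37 g^{\frac{3}{2}}$)
$r = \frac{17483}{32641}$ ($r = 34966 \cdot \frac{1}{65282} = \frac{17483}{32641} \approx 0.53561$)
$H{\left(584 \right)} - r = \left(584 + 37 \cdot 584^{\frac{3}{2}}\right) - \frac{17483}{32641} = \left(584 + 37 \cdot 1168 \sqrt{146}\right) - \frac{17483}{32641} = \left(584 + 43216 \sqrt{146}\right) - \frac{17483}{32641} = \frac{19044861}{32641} + 43216 \sqrt{146}$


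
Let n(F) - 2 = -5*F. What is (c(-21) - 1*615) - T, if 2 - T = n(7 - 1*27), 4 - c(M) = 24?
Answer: -535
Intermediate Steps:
c(M) = -20 (c(M) = 4 - 1*24 = 4 - 24 = -20)
n(F) = 2 - 5*F
T = -100 (T = 2 - (2 - 5*(7 - 1*27)) = 2 - (2 - 5*(7 - 27)) = 2 - (2 - 5*(-20)) = 2 - (2 + 100) = 2 - 1*102 = 2 - 102 = -100)
(c(-21) - 1*615) - T = (-20 - 1*615) - 1*(-100) = (-20 - 615) + 100 = -635 + 100 = -535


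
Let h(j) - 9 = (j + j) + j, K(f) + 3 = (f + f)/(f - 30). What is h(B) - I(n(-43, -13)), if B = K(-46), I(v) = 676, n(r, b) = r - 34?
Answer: -12775/19 ≈ -672.37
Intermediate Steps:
n(r, b) = -34 + r
K(f) = -3 + 2*f/(-30 + f) (K(f) = -3 + (f + f)/(f - 30) = -3 + (2*f)/(-30 + f) = -3 + 2*f/(-30 + f))
B = -34/19 (B = (90 - 1*(-46))/(-30 - 46) = (90 + 46)/(-76) = -1/76*136 = -34/19 ≈ -1.7895)
h(j) = 9 + 3*j (h(j) = 9 + ((j + j) + j) = 9 + (2*j + j) = 9 + 3*j)
h(B) - I(n(-43, -13)) = (9 + 3*(-34/19)) - 1*676 = (9 - 102/19) - 676 = 69/19 - 676 = -12775/19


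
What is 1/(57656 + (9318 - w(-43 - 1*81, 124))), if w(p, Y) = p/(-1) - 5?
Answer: 1/66855 ≈ 1.4958e-5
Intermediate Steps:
w(p, Y) = -5 - p (w(p, Y) = -p - 5 = -5 - p)
1/(57656 + (9318 - w(-43 - 1*81, 124))) = 1/(57656 + (9318 - (-5 - (-43 - 1*81)))) = 1/(57656 + (9318 - (-5 - (-43 - 81)))) = 1/(57656 + (9318 - (-5 - 1*(-124)))) = 1/(57656 + (9318 - (-5 + 124))) = 1/(57656 + (9318 - 1*119)) = 1/(57656 + (9318 - 119)) = 1/(57656 + 9199) = 1/66855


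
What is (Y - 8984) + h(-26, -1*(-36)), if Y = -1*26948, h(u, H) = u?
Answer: -35958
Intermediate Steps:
Y = -26948
(Y - 8984) + h(-26, -1*(-36)) = (-26948 - 8984) - 26 = -35932 - 26 = -35958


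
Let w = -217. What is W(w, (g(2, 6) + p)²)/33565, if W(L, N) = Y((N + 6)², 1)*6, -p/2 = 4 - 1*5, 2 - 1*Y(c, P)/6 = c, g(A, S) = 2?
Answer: -17352/33565 ≈ -0.51697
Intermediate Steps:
Y(c, P) = 12 - 6*c
p = 2 (p = -2*(4 - 1*5) = -2*(4 - 5) = -2*(-1) = 2)
W(L, N) = 72 - 36*(6 + N)² (W(L, N) = (12 - 6*(N + 6)²)*6 = (12 - 6*(6 + N)²)*6 = 72 - 36*(6 + N)²)
W(w, (g(2, 6) + p)²)/33565 = (72 - 36*(6 + (2 + 2)²)²)/33565 = (72 - 36*(6 + 4²)²)*(1/33565) = (72 - 36*(6 + 16)²)*(1/33565) = (72 - 36*22²)*(1/33565) = (72 - 36*484)*(1/33565) = (72 - 17424)*(1/33565) = -17352*1/33565 = -17352/33565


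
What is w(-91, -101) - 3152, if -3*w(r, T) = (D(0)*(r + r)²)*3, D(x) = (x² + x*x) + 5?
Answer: -168772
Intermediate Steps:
D(x) = 5 + 2*x² (D(x) = (x² + x²) + 5 = 2*x² + 5 = 5 + 2*x²)
w(r, T) = -20*r² (w(r, T) = -(5 + 2*0²)*(r + r)²*3/3 = -(5 + 2*0)*(2*r)²*3/3 = -(5 + 0)*(4*r²)*3/3 = -5*(4*r²)*3/3 = -20*r²*3/3 = -20*r²)
w(-91, -101) - 3152 = -20*(-91)² - 3152 = -20*8281 - 3152 = -165620 - 3152 = -168772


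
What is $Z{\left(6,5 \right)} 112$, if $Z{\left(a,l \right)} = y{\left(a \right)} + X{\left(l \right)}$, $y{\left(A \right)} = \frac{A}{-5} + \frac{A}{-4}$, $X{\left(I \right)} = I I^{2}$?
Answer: $\frac{68488}{5} \approx 13698.0$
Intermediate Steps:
$X{\left(I \right)} = I^{3}$
$y{\left(A \right)} = - \frac{9 A}{20}$ ($y{\left(A \right)} = A \left(- \frac{1}{5}\right) + A \left(- \frac{1}{4}\right) = - \frac{A}{5} - \frac{A}{4} = - \frac{9 A}{20}$)
$Z{\left(a,l \right)} = l^{3} - \frac{9 a}{20}$ ($Z{\left(a,l \right)} = - \frac{9 a}{20} + l^{3} = l^{3} - \frac{9 a}{20}$)
$Z{\left(6,5 \right)} 112 = \left(5^{3} - \frac{27}{10}\right) 112 = \left(125 - \frac{27}{10}\right) 112 = \frac{1223}{10} \cdot 112 = \frac{68488}{5}$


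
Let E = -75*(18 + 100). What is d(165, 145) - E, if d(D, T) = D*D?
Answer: 36075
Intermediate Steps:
d(D, T) = D²
E = -8850 (E = -75*118 = -8850)
d(165, 145) - E = 165² - 1*(-8850) = 27225 + 8850 = 36075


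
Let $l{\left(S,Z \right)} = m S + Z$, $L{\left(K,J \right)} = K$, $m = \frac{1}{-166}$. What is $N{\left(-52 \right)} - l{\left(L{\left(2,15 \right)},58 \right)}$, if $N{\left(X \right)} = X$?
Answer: $- \frac{9129}{83} \approx -109.99$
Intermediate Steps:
$m = - \frac{1}{166} \approx -0.0060241$
$l{\left(S,Z \right)} = Z - \frac{S}{166}$ ($l{\left(S,Z \right)} = - \frac{S}{166} + Z = Z - \frac{S}{166}$)
$N{\left(-52 \right)} - l{\left(L{\left(2,15 \right)},58 \right)} = -52 - \left(58 - \frac{1}{83}\right) = -52 - \frac{4813}{83} = - \frac{9129}{83}$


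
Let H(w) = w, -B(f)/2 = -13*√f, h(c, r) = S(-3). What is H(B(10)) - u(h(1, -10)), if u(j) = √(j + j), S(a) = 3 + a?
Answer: 26*√10 ≈ 82.219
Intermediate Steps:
h(c, r) = 0 (h(c, r) = 3 - 3 = 0)
u(j) = √2*√j (u(j) = √(2*j) = √2*√j)
B(f) = 26*√f (B(f) = -(-26)*√f = 26*√f)
H(B(10)) - u(h(1, -10)) = 26*√10 - √2*√0 = 26*√10 - √2*0 = 26*√10 - 1*0 = 26*√10 + 0 = 26*√10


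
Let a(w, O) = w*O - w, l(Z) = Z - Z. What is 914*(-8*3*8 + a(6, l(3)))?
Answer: -180972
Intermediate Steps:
l(Z) = 0
a(w, O) = -w + O*w (a(w, O) = O*w - w = -w + O*w)
914*(-8*3*8 + a(6, l(3))) = 914*(-8*3*8 + 6*(-1 + 0)) = 914*(-24*8 + 6*(-1)) = 914*(-192 - 6) = 914*(-198) = -180972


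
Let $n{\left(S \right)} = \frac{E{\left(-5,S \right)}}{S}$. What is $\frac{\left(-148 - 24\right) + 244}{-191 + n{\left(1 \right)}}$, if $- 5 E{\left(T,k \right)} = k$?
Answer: $- \frac{90}{239} \approx -0.37657$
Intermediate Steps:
$E{\left(T,k \right)} = - \frac{k}{5}$
$n{\left(S \right)} = - \frac{1}{5}$ ($n{\left(S \right)} = \frac{\left(- \frac{1}{5}\right) S}{S} = - \frac{1}{5}$)
$\frac{\left(-148 - 24\right) + 244}{-191 + n{\left(1 \right)}} = \frac{\left(-148 - 24\right) + 244}{-191 - \frac{1}{5}} = \frac{-172 + 244}{- \frac{956}{5}} = 72 \left(- \frac{5}{956}\right) = - \frac{90}{239}$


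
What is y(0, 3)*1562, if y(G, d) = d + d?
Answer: 9372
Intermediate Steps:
y(G, d) = 2*d
y(0, 3)*1562 = (2*3)*1562 = 6*1562 = 9372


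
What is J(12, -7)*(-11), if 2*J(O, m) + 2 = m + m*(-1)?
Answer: 11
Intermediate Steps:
J(O, m) = -1 (J(O, m) = -1 + (m + m*(-1))/2 = -1 + (m - m)/2 = -1 + (1/2)*0 = -1 + 0 = -1)
J(12, -7)*(-11) = -1*(-11) = 11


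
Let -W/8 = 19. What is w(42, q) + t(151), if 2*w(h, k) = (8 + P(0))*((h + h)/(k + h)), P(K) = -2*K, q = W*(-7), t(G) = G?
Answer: 11953/79 ≈ 151.30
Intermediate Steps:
W = -152 (W = -8*19 = -152)
q = 1064 (q = -152*(-7) = 1064)
w(h, k) = 8*h/(h + k) (w(h, k) = ((8 - 2*0)*((h + h)/(k + h)))/2 = ((8 + 0)*((2*h)/(h + k)))/2 = (8*(2*h/(h + k)))/2 = (16*h/(h + k))/2 = 8*h/(h + k))
w(42, q) + t(151) = 8*42/(42 + 1064) + 151 = 8*42/1106 + 151 = 8*42*(1/1106) + 151 = 24/79 + 151 = 11953/79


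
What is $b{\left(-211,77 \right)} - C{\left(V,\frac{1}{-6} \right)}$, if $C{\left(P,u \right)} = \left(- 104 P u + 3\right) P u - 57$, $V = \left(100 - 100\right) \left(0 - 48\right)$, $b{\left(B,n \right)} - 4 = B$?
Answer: $-150$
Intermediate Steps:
$b{\left(B,n \right)} = 4 + B$
$V = 0$ ($V = 0 \left(-48\right) = 0$)
$C{\left(P,u \right)} = -57 + P u \left(3 - 104 P u\right)$ ($C{\left(P,u \right)} = \left(- 104 P u + 3\right) P u - 57 = \left(3 - 104 P u\right) P u - 57 = P \left(3 - 104 P u\right) u - 57 = P u \left(3 - 104 P u\right) - 57 = -57 + P u \left(3 - 104 P u\right)$)
$b{\left(-211,77 \right)} - C{\left(V,\frac{1}{-6} \right)} = \left(4 - 211\right) - \left(-57 - 104 \cdot 0^{2} \left(\frac{1}{-6}\right)^{2} + 3 \cdot 0 \frac{1}{-6}\right) = -207 - \left(-57 - 0 \left(- \frac{1}{6}\right)^{2} + 3 \cdot 0 \left(- \frac{1}{6}\right)\right) = -207 - \left(-57 - 0 \cdot \frac{1}{36} + 0\right) = -207 - \left(-57 + 0 + 0\right) = -207 - -57 = -207 + 57 = -150$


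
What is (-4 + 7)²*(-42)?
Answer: -378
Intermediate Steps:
(-4 + 7)²*(-42) = 3²*(-42) = 9*(-42) = -378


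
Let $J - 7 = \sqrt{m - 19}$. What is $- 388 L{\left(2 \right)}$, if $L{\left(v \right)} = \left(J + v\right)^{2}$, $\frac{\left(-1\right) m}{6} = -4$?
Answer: $-33368 - 6984 \sqrt{5} \approx -48985.0$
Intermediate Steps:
$m = 24$ ($m = \left(-6\right) \left(-4\right) = 24$)
$J = 7 + \sqrt{5}$ ($J = 7 + \sqrt{24 - 19} = 7 + \sqrt{5} \approx 9.2361$)
$L{\left(v \right)} = \left(7 + v + \sqrt{5}\right)^{2}$ ($L{\left(v \right)} = \left(\left(7 + \sqrt{5}\right) + v\right)^{2} = \left(7 + v + \sqrt{5}\right)^{2}$)
$- 388 L{\left(2 \right)} = - 388 \left(7 + 2 + \sqrt{5}\right)^{2} = - 388 \left(9 + \sqrt{5}\right)^{2}$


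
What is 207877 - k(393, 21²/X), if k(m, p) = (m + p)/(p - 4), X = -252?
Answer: 4782736/23 ≈ 2.0795e+5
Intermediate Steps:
k(m, p) = (m + p)/(-4 + p)
207877 - k(393, 21²/X) = 207877 - (393 + 21²/(-252))/(-4 + 21²/(-252)) = 207877 - (393 + 441*(-1/252))/(-4 + 441*(-1/252)) = 207877 - (393 - 7/4)/(-4 - 7/4) = 207877 - 1565/((-23/4)*4) = 207877 - (-4)*1565/(23*4) = 207877 - 1*(-1565/23) = 207877 + 1565/23 = 4782736/23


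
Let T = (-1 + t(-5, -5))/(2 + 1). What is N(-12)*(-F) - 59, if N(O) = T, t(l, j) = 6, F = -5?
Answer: -152/3 ≈ -50.667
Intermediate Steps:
T = 5/3 (T = (-1 + 6)/(2 + 1) = 5/3 ≈ 1.6667)
N(O) = 5/3
N(-12)*(-F) - 59 = 5*(-1*(-5))/3 - 59 = (5/3)*5 - 59 = 25/3 - 59 = -152/3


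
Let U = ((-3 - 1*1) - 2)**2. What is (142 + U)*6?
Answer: 1068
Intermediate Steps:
U = 36 (U = ((-3 - 1) - 2)**2 = (-4 - 2)**2 = (-6)**2 = 36)
(142 + U)*6 = (142 + 36)*6 = 178*6 = 1068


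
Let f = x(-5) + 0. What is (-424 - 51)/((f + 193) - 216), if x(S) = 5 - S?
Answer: 475/13 ≈ 36.538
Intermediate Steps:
f = 10 (f = (5 - 1*(-5)) + 0 = (5 + 5) + 0 = 10 + 0 = 10)
(-424 - 51)/((f + 193) - 216) = (-424 - 51)/((10 + 193) - 216) = -475/(203 - 216) = -475/(-13) = -475*(-1/13) = 475/13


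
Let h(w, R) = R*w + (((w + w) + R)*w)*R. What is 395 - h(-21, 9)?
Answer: -5653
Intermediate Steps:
h(w, R) = R*w + R*w*(R + 2*w) (h(w, R) = R*w + ((2*w + R)*w)*R = R*w + ((R + 2*w)*w)*R = R*w + (w*(R + 2*w))*R = R*w + R*w*(R + 2*w))
395 - h(-21, 9) = 395 - 9*(-21)*(1 + 9 + 2*(-21)) = 395 - 9*(-21)*(1 + 9 - 42) = 395 - 9*(-21)*(-32) = 395 - 1*6048 = 395 - 6048 = -5653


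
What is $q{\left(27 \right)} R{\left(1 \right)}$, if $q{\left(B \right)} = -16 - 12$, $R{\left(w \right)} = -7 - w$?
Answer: $224$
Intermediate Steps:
$q{\left(B \right)} = -28$ ($q{\left(B \right)} = -16 - 12 = -28$)
$q{\left(27 \right)} R{\left(1 \right)} = - 28 \left(-7 - 1\right) = \left(-28\right) \left(-8\right) = 224$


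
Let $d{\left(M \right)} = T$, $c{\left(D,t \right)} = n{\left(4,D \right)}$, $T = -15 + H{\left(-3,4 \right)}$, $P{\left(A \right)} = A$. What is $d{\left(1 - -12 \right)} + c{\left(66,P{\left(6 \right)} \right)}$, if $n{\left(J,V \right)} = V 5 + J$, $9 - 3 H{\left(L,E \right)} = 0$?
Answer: $322$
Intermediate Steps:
$H{\left(L,E \right)} = 3$ ($H{\left(L,E \right)} = 3 - 0 = 3 + 0 = 3$)
$n{\left(J,V \right)} = J + 5 V$ ($n{\left(J,V \right)} = 5 V + J = J + 5 V$)
$T = -12$ ($T = -15 + 3 = -12$)
$c{\left(D,t \right)} = 4 + 5 D$
$d{\left(M \right)} = -12$
$d{\left(1 - -12 \right)} + c{\left(66,P{\left(6 \right)} \right)} = -12 + \left(4 + 5 \cdot 66\right) = -12 + \left(4 + 330\right) = -12 + 334 = 322$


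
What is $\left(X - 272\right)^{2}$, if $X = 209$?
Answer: $3969$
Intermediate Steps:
$\left(X - 272\right)^{2} = \left(209 - 272\right)^{2} = \left(-63\right)^{2} = 3969$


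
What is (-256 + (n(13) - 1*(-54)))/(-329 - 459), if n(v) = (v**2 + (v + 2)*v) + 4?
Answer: -83/394 ≈ -0.21066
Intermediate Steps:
n(v) = 4 + v**2 + v*(2 + v) (n(v) = (v**2 + (2 + v)*v) + 4 = (v**2 + v*(2 + v)) + 4 = 4 + v**2 + v*(2 + v))
(-256 + (n(13) - 1*(-54)))/(-329 - 459) = (-256 + ((4 + 2*13 + 2*13**2) - 1*(-54)))/(-329 - 459) = (-256 + ((4 + 26 + 2*169) + 54))/(-788) = -(-256 + ((4 + 26 + 338) + 54))/788 = -(-256 + (368 + 54))/788 = -(-256 + 422)/788 = -1/788*166 = -83/394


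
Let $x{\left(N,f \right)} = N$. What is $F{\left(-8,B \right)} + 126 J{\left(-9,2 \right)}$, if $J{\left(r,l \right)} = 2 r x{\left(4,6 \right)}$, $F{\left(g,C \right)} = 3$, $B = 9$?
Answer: $-9069$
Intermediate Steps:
$J{\left(r,l \right)} = 8 r$ ($J{\left(r,l \right)} = 2 r 4 = 8 r$)
$F{\left(-8,B \right)} + 126 J{\left(-9,2 \right)} = 3 + 126 \cdot 8 \left(-9\right) = 3 + 126 \left(-72\right) = 3 - 9072 = -9069$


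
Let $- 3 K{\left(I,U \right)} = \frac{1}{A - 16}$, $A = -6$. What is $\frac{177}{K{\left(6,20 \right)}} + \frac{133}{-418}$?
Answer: $\frac{256997}{22} \approx 11682.0$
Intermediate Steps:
$K{\left(I,U \right)} = \frac{1}{66}$ ($K{\left(I,U \right)} = - \frac{1}{3 \left(-6 - 16\right)} = - \frac{1}{3 \left(-22\right)} = \left(- \frac{1}{3}\right) \left(- \frac{1}{22}\right) = \frac{1}{66}$)
$\frac{177}{K{\left(6,20 \right)}} + \frac{133}{-418} = 177 \frac{1}{\frac{1}{66}} + \frac{133}{-418} = 177 \cdot 66 + 133 \left(- \frac{1}{418}\right) = 11682 - \frac{7}{22} = \frac{256997}{22}$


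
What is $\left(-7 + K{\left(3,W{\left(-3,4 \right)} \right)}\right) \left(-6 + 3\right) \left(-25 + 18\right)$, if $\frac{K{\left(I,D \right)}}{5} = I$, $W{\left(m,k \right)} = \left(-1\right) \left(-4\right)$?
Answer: $168$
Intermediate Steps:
$W{\left(m,k \right)} = 4$
$K{\left(I,D \right)} = 5 I$
$\left(-7 + K{\left(3,W{\left(-3,4 \right)} \right)}\right) \left(-6 + 3\right) \left(-25 + 18\right) = \left(-7 + 5 \cdot 3\right) \left(-6 + 3\right) \left(-25 + 18\right) = \left(-7 + 15\right) \left(\left(-3\right) \left(-7\right)\right) = 8 \cdot 21 = 168$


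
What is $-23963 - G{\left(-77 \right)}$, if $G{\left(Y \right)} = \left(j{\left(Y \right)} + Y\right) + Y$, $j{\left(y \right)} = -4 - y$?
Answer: $-23882$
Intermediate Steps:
$G{\left(Y \right)} = -4 + Y$ ($G{\left(Y \right)} = \left(\left(-4 - Y\right) + Y\right) + Y = -4 + Y$)
$-23963 - G{\left(-77 \right)} = -23963 - \left(-4 - 77\right) = -23963 - -81 = -23963 + 81 = -23882$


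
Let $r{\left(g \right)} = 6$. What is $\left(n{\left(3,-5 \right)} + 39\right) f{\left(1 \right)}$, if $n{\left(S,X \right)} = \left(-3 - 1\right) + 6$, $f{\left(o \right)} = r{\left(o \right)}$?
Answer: $246$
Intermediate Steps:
$f{\left(o \right)} = 6$
$n{\left(S,X \right)} = 2$ ($n{\left(S,X \right)} = -4 + 6 = 2$)
$\left(n{\left(3,-5 \right)} + 39\right) f{\left(1 \right)} = \left(2 + 39\right) 6 = 41 \cdot 6 = 246$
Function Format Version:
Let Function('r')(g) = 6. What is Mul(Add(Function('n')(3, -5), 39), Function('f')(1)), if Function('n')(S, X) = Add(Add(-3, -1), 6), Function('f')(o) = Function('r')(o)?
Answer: 246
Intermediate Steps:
Function('f')(o) = 6
Function('n')(S, X) = 2 (Function('n')(S, X) = Add(-4, 6) = 2)
Mul(Add(Function('n')(3, -5), 39), Function('f')(1)) = Mul(Add(2, 39), 6) = Mul(41, 6) = 246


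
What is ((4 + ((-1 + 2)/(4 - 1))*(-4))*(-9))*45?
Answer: -1080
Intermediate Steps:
((4 + ((-1 + 2)/(4 - 1))*(-4))*(-9))*45 = ((4 + (1/3)*(-4))*(-9))*45 = ((4 - 4/3)*(-9))*45 = ((8/3)*(-9))*45 = -24*45 = -1080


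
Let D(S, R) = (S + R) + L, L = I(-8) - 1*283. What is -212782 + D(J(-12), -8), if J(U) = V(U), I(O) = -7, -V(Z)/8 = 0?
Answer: -213080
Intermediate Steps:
V(Z) = 0 (V(Z) = -8*0 = 0)
J(U) = 0
L = -290 (L = -7 - 1*283 = -7 - 283 = -290)
D(S, R) = -290 + R + S (D(S, R) = (S + R) - 290 = (R + S) - 290 = -290 + R + S)
-212782 + D(J(-12), -8) = -212782 + (-290 - 8 + 0) = -212782 - 298 = -213080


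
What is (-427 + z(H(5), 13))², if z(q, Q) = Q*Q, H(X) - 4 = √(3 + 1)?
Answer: 66564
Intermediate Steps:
H(X) = 6 (H(X) = 4 + √(3 + 1) = 4 + √4 = 4 + 2 = 6)
z(q, Q) = Q²
(-427 + z(H(5), 13))² = (-427 + 13²)² = (-427 + 169)² = (-258)² = 66564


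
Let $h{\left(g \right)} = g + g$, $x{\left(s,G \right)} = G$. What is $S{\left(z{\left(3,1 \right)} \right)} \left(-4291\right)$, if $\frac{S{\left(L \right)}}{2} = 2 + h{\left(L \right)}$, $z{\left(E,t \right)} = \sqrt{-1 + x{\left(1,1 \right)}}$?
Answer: $-17164$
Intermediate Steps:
$h{\left(g \right)} = 2 g$
$z{\left(E,t \right)} = 0$ ($z{\left(E,t \right)} = \sqrt{-1 + 1} = \sqrt{0} = 0$)
$S{\left(L \right)} = 4 + 4 L$ ($S{\left(L \right)} = 2 \left(2 + 2 L\right) = 4 + 4 L$)
$S{\left(z{\left(3,1 \right)} \right)} \left(-4291\right) = \left(4 + 4 \cdot 0\right) \left(-4291\right) = \left(4 + 0\right) \left(-4291\right) = 4 \left(-4291\right) = -17164$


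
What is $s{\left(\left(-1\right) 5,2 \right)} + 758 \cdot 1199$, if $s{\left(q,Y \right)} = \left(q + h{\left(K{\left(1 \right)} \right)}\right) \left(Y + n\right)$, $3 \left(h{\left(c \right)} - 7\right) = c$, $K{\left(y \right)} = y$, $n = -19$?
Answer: $\frac{2726407}{3} \approx 9.088 \cdot 10^{5}$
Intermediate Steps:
$h{\left(c \right)} = 7 + \frac{c}{3}$
$s{\left(q,Y \right)} = \left(-19 + Y\right) \left(\frac{22}{3} + q\right)$ ($s{\left(q,Y \right)} = \left(q + \left(7 + \frac{1}{3} \cdot 1\right)\right) \left(Y - 19\right) = \left(q + \left(7 + \frac{1}{3}\right)\right) \left(-19 + Y\right) = \left(q + \frac{22}{3}\right) \left(-19 + Y\right) = \left(\frac{22}{3} + q\right) \left(-19 + Y\right) = \left(-19 + Y\right) \left(\frac{22}{3} + q\right)$)
$s{\left(\left(-1\right) 5,2 \right)} + 758 \cdot 1199 = \left(- \frac{418}{3} - 19 \left(\left(-1\right) 5\right) + \frac{22}{3} \cdot 2 + 2 \left(\left(-1\right) 5\right)\right) + 758 \cdot 1199 = \left(- \frac{418}{3} - -95 + \frac{44}{3} + 2 \left(-5\right)\right) + 908842 = \left(- \frac{418}{3} + 95 + \frac{44}{3} - 10\right) + 908842 = - \frac{119}{3} + 908842 = \frac{2726407}{3}$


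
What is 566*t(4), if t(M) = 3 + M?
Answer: 3962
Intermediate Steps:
566*t(4) = 566*(3 + 4) = 566*7 = 3962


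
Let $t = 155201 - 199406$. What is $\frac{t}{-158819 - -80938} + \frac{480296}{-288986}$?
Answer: $- \frac{12315653323}{11253259333} \approx -1.0944$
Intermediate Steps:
$t = -44205$ ($t = 155201 - 199406 = -44205$)
$\frac{t}{-158819 - -80938} + \frac{480296}{-288986} = - \frac{44205}{-158819 - -80938} + \frac{480296}{-288986} = - \frac{44205}{-158819 + 80938} + 480296 \left(- \frac{1}{288986}\right) = - \frac{44205}{-77881} - \frac{240148}{144493} = \left(-44205\right) \left(- \frac{1}{77881}\right) - \frac{240148}{144493} = \frac{44205}{77881} - \frac{240148}{144493} = - \frac{12315653323}{11253259333}$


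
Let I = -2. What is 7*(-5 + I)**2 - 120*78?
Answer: -9017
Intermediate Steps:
7*(-5 + I)**2 - 120*78 = 7*(-5 - 2)**2 - 120*78 = 7*(-7)**2 - 9360 = 7*49 - 9360 = 343 - 9360 = -9017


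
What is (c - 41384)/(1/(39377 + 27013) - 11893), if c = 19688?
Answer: 1440397440/789576269 ≈ 1.8243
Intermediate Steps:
(c - 41384)/(1/(39377 + 27013) - 11893) = (19688 - 41384)/(1/(39377 + 27013) - 11893) = -21696/(1/66390 - 11893) = -21696/(-789576269/66390) = -21696*(-66390/789576269) = 1440397440/789576269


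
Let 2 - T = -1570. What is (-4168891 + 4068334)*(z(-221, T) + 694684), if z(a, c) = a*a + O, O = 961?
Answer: -74863278702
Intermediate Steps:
T = 1572 (T = 2 - 1*(-1570) = 2 + 1570 = 1572)
z(a, c) = 961 + a² (z(a, c) = a*a + 961 = a² + 961 = 961 + a²)
(-4168891 + 4068334)*(z(-221, T) + 694684) = (-4168891 + 4068334)*((961 + (-221)²) + 694684) = -100557*((961 + 48841) + 694684) = -100557*(49802 + 694684) = -100557*744486 = -74863278702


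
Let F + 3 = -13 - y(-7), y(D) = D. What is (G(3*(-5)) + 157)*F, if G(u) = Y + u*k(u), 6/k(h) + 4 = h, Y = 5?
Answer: -28512/19 ≈ -1500.6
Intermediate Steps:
k(h) = 6/(-4 + h)
F = -9 (F = -3 + (-13 - 1*(-7)) = -3 + (-13 + 7) = -3 - 6 = -9)
G(u) = 5 + 6*u/(-4 + u) (G(u) = 5 + u*(6/(-4 + u)) = 5 + 6*u/(-4 + u))
(G(3*(-5)) + 157)*F = ((-20 + 11*(3*(-5)))/(-4 + 3*(-5)) + 157)*(-9) = ((-20 + 11*(-15))/(-4 - 15) + 157)*(-9) = ((-20 - 165)/(-19) + 157)*(-9) = (-1/19*(-185) + 157)*(-9) = (185/19 + 157)*(-9) = (3168/19)*(-9) = -28512/19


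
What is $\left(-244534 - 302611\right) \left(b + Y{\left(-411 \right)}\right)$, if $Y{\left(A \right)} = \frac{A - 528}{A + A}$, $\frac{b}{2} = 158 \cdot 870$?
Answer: $- \frac{41215553587985}{274} \approx -1.5042 \cdot 10^{11}$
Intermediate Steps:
$b = 274920$ ($b = 2 \cdot 158 \cdot 870 = 2 \cdot 137460 = 274920$)
$Y{\left(A \right)} = \frac{-528 + A}{2 A}$
$\left(-244534 - 302611\right) \left(b + Y{\left(-411 \right)}\right) = \left(-244534 - 302611\right) \left(274920 + \frac{-528 - 411}{2 \left(-411\right)}\right) = - 547145 \left(274920 + \frac{1}{2} \left(- \frac{1}{411}\right) \left(-939\right)\right) = - 547145 \left(274920 + \frac{313}{274}\right) = \left(-547145\right) \frac{75328393}{274} = - \frac{41215553587985}{274}$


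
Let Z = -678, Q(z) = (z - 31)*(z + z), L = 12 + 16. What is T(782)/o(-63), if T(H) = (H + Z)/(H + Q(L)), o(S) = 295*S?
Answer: -52/5705595 ≈ -9.1139e-6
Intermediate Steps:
L = 28
Q(z) = 2*z*(-31 + z) (Q(z) = (-31 + z)*(2*z) = 2*z*(-31 + z))
T(H) = (-678 + H)/(-168 + H) (T(H) = (H - 678)/(H + 2*28*(-31 + 28)) = (-678 + H)/(H + 2*28*(-3)) = (-678 + H)/(H - 168) = (-678 + H)/(-168 + H))
T(782)/o(-63) = ((-678 + 782)/(-168 + 782))/((295*(-63))) = (104/614)/(-18585) = ((1/614)*104)*(-1/18585) = (52/307)*(-1/18585) = -52/5705595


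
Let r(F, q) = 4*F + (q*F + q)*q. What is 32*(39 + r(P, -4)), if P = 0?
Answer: 1760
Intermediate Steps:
r(F, q) = 4*F + q*(q + F*q) (r(F, q) = 4*F + (F*q + q)*q = 4*F + (q + F*q)*q = 4*F + q*(q + F*q))
32*(39 + r(P, -4)) = 32*(39 + ((-4)² + 4*0 + 0*(-4)²)) = 32*(39 + (16 + 0 + 0*16)) = 32*(39 + (16 + 0 + 0)) = 32*(39 + 16) = 32*55 = 1760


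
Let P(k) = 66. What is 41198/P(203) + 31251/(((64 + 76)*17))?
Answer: 50056903/78540 ≈ 637.34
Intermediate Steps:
41198/P(203) + 31251/(((64 + 76)*17)) = 41198/66 + 31251/(((64 + 76)*17)) = 41198*(1/66) + 31251/((140*17)) = 20599/33 + 31251/2380 = 50056903/78540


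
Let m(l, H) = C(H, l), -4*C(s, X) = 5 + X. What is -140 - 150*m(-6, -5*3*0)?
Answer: -355/2 ≈ -177.50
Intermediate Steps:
C(s, X) = -5/4 - X/4 (C(s, X) = -(5 + X)/4 = -5/4 - X/4)
m(l, H) = -5/4 - l/4
-140 - 150*m(-6, -5*3*0) = -140 - 150*(-5/4 - ¼*(-6)) = -140 - 150*(-5/4 + 3/2) = -140 - 150*¼ = -140 - 75/2 = -355/2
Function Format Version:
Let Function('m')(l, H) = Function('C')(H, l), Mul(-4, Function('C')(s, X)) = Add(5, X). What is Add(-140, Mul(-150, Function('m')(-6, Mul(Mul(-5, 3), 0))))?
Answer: Rational(-355, 2) ≈ -177.50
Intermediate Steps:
Function('C')(s, X) = Add(Rational(-5, 4), Mul(Rational(-1, 4), X)) (Function('C')(s, X) = Mul(Rational(-1, 4), Add(5, X)) = Add(Rational(-5, 4), Mul(Rational(-1, 4), X)))
Function('m')(l, H) = Add(Rational(-5, 4), Mul(Rational(-1, 4), l))
Add(-140, Mul(-150, Function('m')(-6, Mul(Mul(-5, 3), 0)))) = Add(-140, Mul(-150, Add(Rational(-5, 4), Mul(Rational(-1, 4), -6)))) = Add(-140, Mul(-150, Add(Rational(-5, 4), Rational(3, 2)))) = Add(-140, Mul(-150, Rational(1, 4))) = Add(-140, Rational(-75, 2)) = Rational(-355, 2)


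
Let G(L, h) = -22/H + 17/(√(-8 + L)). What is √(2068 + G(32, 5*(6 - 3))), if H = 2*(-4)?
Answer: √(74547 + 51*√6)/6 ≈ 45.544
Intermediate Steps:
H = -8
G(L, h) = 11/4 + 17/√(-8 + L) (G(L, h) = -22/(-8) + 17/(√(-8 + L)) = -22*(-⅛) + 17/√(-8 + L) = 11/4 + 17/√(-8 + L))
√(2068 + G(32, 5*(6 - 3))) = √(2068 + (11/4 + 17/√(-8 + 32))) = √(2068 + (11/4 + 17/√24)) = √(2068 + (11/4 + 17*(√6/12))) = √(2068 + (11/4 + 17*√6/12)) = √(8283/4 + 17*√6/12)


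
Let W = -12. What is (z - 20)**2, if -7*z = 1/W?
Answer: 2819041/7056 ≈ 399.52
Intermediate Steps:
z = 1/84 (z = -1/7/(-12) = -1/7*(-1/12) = 1/84 ≈ 0.011905)
(z - 20)**2 = (1/84 - 20)**2 = (-1679/84)**2 = 2819041/7056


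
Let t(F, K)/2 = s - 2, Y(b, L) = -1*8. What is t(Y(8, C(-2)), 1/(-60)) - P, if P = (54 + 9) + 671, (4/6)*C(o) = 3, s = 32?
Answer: -674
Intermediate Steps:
C(o) = 9/2 (C(o) = (3/2)*3 = 9/2)
Y(b, L) = -8
t(F, K) = 60 (t(F, K) = 2*(32 - 2) = 2*30 = 60)
P = 734 (P = 63 + 671 = 734)
t(Y(8, C(-2)), 1/(-60)) - P = 60 - 1*734 = 60 - 734 = -674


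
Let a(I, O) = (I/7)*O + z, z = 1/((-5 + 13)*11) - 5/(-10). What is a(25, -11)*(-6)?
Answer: 71655/308 ≈ 232.65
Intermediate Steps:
z = 45/88 (z = (1/11)/8 - 5*(-⅒) = (⅛)*(1/11) + ½ = 1/88 + ½ = 45/88 ≈ 0.51136)
a(I, O) = 45/88 + I*O/7 (a(I, O) = (I/7)*O + 45/88 = I*O/7 + 45/88 = 45/88 + I*O/7)
a(25, -11)*(-6) = (45/88 + (⅐)*25*(-11))*(-6) = (45/88 - 275/7)*(-6) = -23885/616*(-6) = 71655/308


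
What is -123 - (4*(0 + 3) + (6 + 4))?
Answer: -145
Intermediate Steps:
-123 - (4*(0 + 3) + (6 + 4)) = -123 - (4*3 + 10) = -123 - (12 + 10) = -123 - 1*22 = -123 - 22 = -145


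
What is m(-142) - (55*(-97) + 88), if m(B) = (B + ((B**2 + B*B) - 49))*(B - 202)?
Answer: -13801881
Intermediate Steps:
m(B) = (-202 + B)*(-49 + B + 2*B**2) (m(B) = (B + ((B**2 + B**2) - 49))*(-202 + B) = (B + (2*B**2 - 49))*(-202 + B) = (B + (-49 + 2*B**2))*(-202 + B) = (-49 + B + 2*B**2)*(-202 + B) = (-202 + B)*(-49 + B + 2*B**2))
m(-142) - (55*(-97) + 88) = (9898 - 403*(-142)**2 - 251*(-142) + 2*(-142)**3) - (55*(-97) + 88) = (9898 - 403*20164 + 35642 + 2*(-2863288)) - (-5335 + 88) = (9898 - 8126092 + 35642 - 5726576) - 1*(-5247) = -13807128 + 5247 = -13801881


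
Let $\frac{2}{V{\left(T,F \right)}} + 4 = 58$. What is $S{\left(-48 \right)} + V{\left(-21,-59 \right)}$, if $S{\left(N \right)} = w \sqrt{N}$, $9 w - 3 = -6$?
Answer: $\frac{1}{27} - \frac{4 i \sqrt{3}}{3} \approx 0.037037 - 2.3094 i$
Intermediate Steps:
$w = - \frac{1}{3}$ ($w = \frac{1}{3} + \frac{1}{9} \left(-6\right) = \frac{1}{3} - \frac{2}{3} = - \frac{1}{3} \approx -0.33333$)
$V{\left(T,F \right)} = \frac{1}{27}$ ($V{\left(T,F \right)} = \frac{2}{-4 + 58} = \frac{2}{54} = 2 \cdot \frac{1}{54} = \frac{1}{27}$)
$S{\left(N \right)} = - \frac{\sqrt{N}}{3}$
$S{\left(-48 \right)} + V{\left(-21,-59 \right)} = - \frac{\sqrt{-48}}{3} + \frac{1}{27} = - \frac{4 i \sqrt{3}}{3} + \frac{1}{27} = \frac{1}{27} - \frac{4 i \sqrt{3}}{3}$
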